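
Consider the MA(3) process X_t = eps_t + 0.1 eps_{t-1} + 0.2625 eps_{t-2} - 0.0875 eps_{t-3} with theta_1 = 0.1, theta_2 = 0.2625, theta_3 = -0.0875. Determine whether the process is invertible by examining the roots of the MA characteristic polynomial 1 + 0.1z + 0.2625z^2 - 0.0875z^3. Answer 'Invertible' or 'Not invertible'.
\text{Invertible}

The MA(q) characteristic polynomial is P(z) = 1 + 0.1z + 0.2625z^2 - 0.0875z^3.
Invertibility requires all roots to lie outside the unit circle, i.e. |z| > 1 for every root.
Degree 3: look for a simple real root z0 first, then factor out (1 - z/z0) and solve the remaining quadratic.
Testing z0 = 4: P(4) = 1 + (0.1)(4) + (0.2625)(4)^2 + (-0.0875)(4)^3
  = 1 + (0.4) + (4.2) + (-5.6) = 0.  So z_0 = 4 is a root, |z_0| = 4.
Divide out the factor (1 - 0.25 z) = (1 - z/z0) (since 1/z0 = 0.25):
  P(z) = (1 - 0.25 z)(1 + (0.35) z + (0.35) z^2)
  [check: z-coef 0.35 - (0.25) = 0.1; z^2-coef 0.35 - (0.25)(0.35) = 0.2625; z^3-coef -(0.25)(0.35) = -0.0875.]
Remaining roots from the quadratic factor 1 + (0.35) z + (0.35) z^2:
  Set 1 + (0.35) z + (0.35) z^2 = 0, i.e. a z^2 + b z + c = 0 with a = 0.35, b = 0.35, c = 1.
  Discriminant D = b^2 - 4ac = (0.35)^2 - 4*(0.35)*1 = 0.1225 - (1.4) = -1.2775.
  D < 0, so the roots are the complex-conjugate pair z = (-b +/- i sqrt(-D)) / (2a) = -0.5 +/- 1.6147i.
  For a conjugate pair |z|^2 = z * conj(z) = (product of roots) = c/a = 1/(0.35) = 2.857143, so |z| = sqrt(2.857143) = 1.6903 for both roots.
Moduli of all roots: 4.0000, 1.6903, 1.6903.
All moduli strictly greater than 1? Yes.
Verdict: Invertible.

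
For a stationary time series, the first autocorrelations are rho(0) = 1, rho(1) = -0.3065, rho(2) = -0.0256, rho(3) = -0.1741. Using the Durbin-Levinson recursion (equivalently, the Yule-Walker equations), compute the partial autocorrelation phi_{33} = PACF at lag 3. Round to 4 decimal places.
\phi_{33} = -0.2510

The PACF at lag k is phi_{kk}, the last component of the solution
to the Yule-Walker system G_k phi = r_k where
  (G_k)_{ij} = rho(|i - j|), (r_k)_i = rho(i), i,j = 1..k.
Equivalently, Durbin-Levinson gives phi_{kk} iteratively:
  phi_{11} = rho(1)
  phi_{kk} = [rho(k) - sum_{j=1..k-1} phi_{k-1,j} rho(k-j)]
            / [1 - sum_{j=1..k-1} phi_{k-1,j} rho(j)],
  phi_{k,j} = phi_{k-1,j} - phi_{kk} phi_{k-1,k-j},  j = 1..k-1.
Step k = 1:
  phi_11 = rho(1) = -0.3065.
Step k = 2:
  phi_22 = [rho(2) - phi_11 rho(1)] / [1 - phi_11 rho(1)] = [-0.0256 - (-0.3065)(-0.3065)] / [1 - (-0.3065)(-0.3065)]
         = -0.11954225 / 0.90605775 = -0.131937.
  Update: phi_21 = phi_11 - phi_22 phi_11 = -0.3065 - (-0.131937)(-0.3065) = -0.346939.
Step k = 3:
  phi_33 = [rho(3) - phi_21 rho(2) - phi_22 rho(1)] / [1 - phi_21 rho(1) - phi_22 rho(2)]
    numerator   = -0.1741 - (-0.346939)(-0.0256) - (-0.131937)(-0.3065) = -0.22342022
    denominator = 1 - (-0.346939)(-0.3065) - (-0.131937)(-0.0256) = 0.89028574
  phi_33 = -0.22342022 / 0.89028574 = -0.251.
Therefore phi_{33} = -0.2510.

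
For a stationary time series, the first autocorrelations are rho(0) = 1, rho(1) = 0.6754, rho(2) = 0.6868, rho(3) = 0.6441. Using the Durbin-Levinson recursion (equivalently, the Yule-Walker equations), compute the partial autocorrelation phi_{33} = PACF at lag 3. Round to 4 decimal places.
\phi_{33} = 0.2030

The PACF at lag k is phi_{kk}, the last component of the solution
to the Yule-Walker system G_k phi = r_k where
  (G_k)_{ij} = rho(|i - j|), (r_k)_i = rho(i), i,j = 1..k.
Equivalently, Durbin-Levinson gives phi_{kk} iteratively:
  phi_{11} = rho(1)
  phi_{kk} = [rho(k) - sum_{j=1..k-1} phi_{k-1,j} rho(k-j)]
            / [1 - sum_{j=1..k-1} phi_{k-1,j} rho(j)],
  phi_{k,j} = phi_{k-1,j} - phi_{kk} phi_{k-1,k-j},  j = 1..k-1.
Step k = 1:
  phi_11 = rho(1) = 0.6754.
Step k = 2:
  phi_22 = [rho(2) - phi_11 rho(1)] / [1 - phi_11 rho(1)] = [0.6868 - (0.6754)(0.6754)] / [1 - (0.6754)(0.6754)]
         = 0.23063484 / 0.54383484 = 0.42409.
  Update: phi_21 = phi_11 - phi_22 phi_11 = 0.6754 - (0.42409)(0.6754) = 0.38897.
Step k = 3:
  phi_33 = [rho(3) - phi_21 rho(2) - phi_22 rho(1)] / [1 - phi_21 rho(1) - phi_22 rho(2)]
    numerator   = 0.6441 - (0.38897)(0.6868) - (0.42409)(0.6754) = 0.09052531
    denominator = 1 - (0.38897)(0.6754) - (0.42409)(0.6868) = 0.44602494
  phi_33 = 0.09052531 / 0.44602494 = 0.203.
Therefore phi_{33} = 0.2030.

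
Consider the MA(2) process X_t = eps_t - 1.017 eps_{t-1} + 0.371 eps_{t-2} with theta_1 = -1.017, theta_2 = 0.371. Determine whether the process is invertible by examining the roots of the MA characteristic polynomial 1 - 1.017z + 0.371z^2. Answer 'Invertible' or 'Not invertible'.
\text{Invertible}

The MA(q) characteristic polynomial is P(z) = 1 - 1.017z + 0.371z^2.
Invertibility requires all roots to lie outside the unit circle, i.e. |z| > 1 for every root.
Set 1 + (-1.017) z + (0.371) z^2 = 0, i.e. a z^2 + b z + c = 0 with a = 0.371, b = -1.017, c = 1.
Discriminant D = b^2 - 4ac = (-1.017)^2 - 4*(0.371)*1 = 1.034289 - (1.484) = -0.449711.
D < 0, so the roots are the complex-conjugate pair z = (-b +/- i sqrt(-D)) / (2a) = 1.3706 +/- 0.9038i.
For a conjugate pair |z|^2 = z * conj(z) = (product of roots) = c/a = 1/(0.371) = 2.695418, so |z| = sqrt(2.695418) = 1.6418 for both roots.
Moduli of all roots: 1.6418, 1.6418.
All moduli strictly greater than 1? Yes.
Verdict: Invertible.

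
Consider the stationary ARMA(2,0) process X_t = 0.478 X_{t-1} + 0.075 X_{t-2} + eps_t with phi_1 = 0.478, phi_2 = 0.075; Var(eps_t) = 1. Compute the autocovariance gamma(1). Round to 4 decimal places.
\gamma(1) = 0.7090

Multiply the model equation by X_{t-k} and take expectations. With theta_0 = psi_0 = 1 and psi_j the MA(infinity) weights, this gives
  gamma(k) - sum_i phi_i gamma(k-i) = c_k,
  c_k = sigma^2 * sum_{j=k..q} theta_j psi_{j-k}   (c_k = 0 for k > q),
using gamma(-m) = gamma(m).
Pure AR (q = 0): c_0 = sigma^2 = 1, c_k = 0 for k >= 1.
Equations for k = 0, 1, 2 (AR order 2, c_2 = 0):
  (E0) gamma(0) = phi_1 gamma(1) + phi_2 gamma(2) + c_0
  (E1) gamma(1) = phi_1 gamma(0) + phi_2 gamma(1) + c_1
  (E2) gamma(2) = phi_1 gamma(1) + phi_2 gamma(0)
From (E1): gamma(1) = A gamma(0) + B with
  A = phi_1 / (1 - phi_2) = 0.478 / 0.925 = 0.516757,   B = c_1 / (1 - phi_2) = 0 / 0.925 = 0.
Insert (E2) into (E0): gamma(0) (1 - phi_2^2) = phi_1 (1 + phi_2) gamma(1) + c_0.
  phi_1 (1 + phi_2) = (0.478)(1.075) = 0.51385,   1 - phi_2^2 = 0.994375.
Replace gamma(1) by A gamma(0) + B and collect gamma(0):
  gamma(0) [0.994375 - (0.51385)(0.516757)] = c_0 = 1
  gamma(0) * 0.72884 = 1
  gamma(0) = 1 / 0.72884 = 1.372044.
  gamma(1) = A gamma(0) = (0.516757)(1.372044) = 0.709013.
Therefore gamma(1) = 0.7090 (to 4 decimal places).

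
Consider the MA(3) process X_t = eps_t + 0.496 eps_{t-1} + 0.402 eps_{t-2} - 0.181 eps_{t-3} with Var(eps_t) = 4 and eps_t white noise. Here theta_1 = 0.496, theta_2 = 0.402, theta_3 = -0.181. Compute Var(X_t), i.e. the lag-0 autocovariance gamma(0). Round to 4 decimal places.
\gamma(0) = 5.7615

For an MA(q) process X_t = eps_t + sum_i theta_i eps_{t-i} with
Var(eps_t) = sigma^2, the variance is
  gamma(0) = sigma^2 * (1 + sum_i theta_i^2).
  sum_i theta_i^2 = (0.496)^2 + (0.402)^2 + (-0.181)^2 = 0.246016 + 0.161604 + 0.032761 = 0.440381.
  gamma(0) = 4 * (1 + 0.440381) = 4 * 1.440381 = 5.761524, which rounds to 5.7615.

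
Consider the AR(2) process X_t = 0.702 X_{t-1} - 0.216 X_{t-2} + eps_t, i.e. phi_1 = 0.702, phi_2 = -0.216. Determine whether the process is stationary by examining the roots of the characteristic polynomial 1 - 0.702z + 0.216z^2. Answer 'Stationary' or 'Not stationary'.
\text{Stationary}

The AR(p) characteristic polynomial is P(z) = 1 - 0.702z + 0.216z^2.
Stationarity requires all roots to lie outside the unit circle, i.e. |z| > 1 for every root.
Set 1 + (-0.702) z + (0.216) z^2 = 0, i.e. a z^2 + b z + c = 0 with a = 0.216, b = -0.702, c = 1.
Discriminant D = b^2 - 4ac = (-0.702)^2 - 4*(0.216)*1 = 0.492804 - (0.864) = -0.371196.
D < 0, so the roots are the complex-conjugate pair z = (-b +/- i sqrt(-D)) / (2a) = 1.625 +/- 1.4103i.
For a conjugate pair |z|^2 = z * conj(z) = (product of roots) = c/a = 1/(0.216) = 4.62963, so |z| = sqrt(4.62963) = 2.1517 for both roots.
Moduli of all roots: 2.1517, 2.1517.
All moduli strictly greater than 1? Yes.
Verdict: Stationary.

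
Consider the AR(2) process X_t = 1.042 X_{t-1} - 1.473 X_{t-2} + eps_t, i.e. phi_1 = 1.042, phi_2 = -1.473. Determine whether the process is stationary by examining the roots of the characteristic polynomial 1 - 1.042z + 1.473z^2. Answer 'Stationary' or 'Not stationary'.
\text{Not stationary}

The AR(p) characteristic polynomial is P(z) = 1 - 1.042z + 1.473z^2.
Stationarity requires all roots to lie outside the unit circle, i.e. |z| > 1 for every root.
Set 1 + (-1.042) z + (1.473) z^2 = 0, i.e. a z^2 + b z + c = 0 with a = 1.473, b = -1.042, c = 1.
Discriminant D = b^2 - 4ac = (-1.042)^2 - 4*(1.473)*1 = 1.085764 - (5.892) = -4.806236.
D < 0, so the roots are the complex-conjugate pair z = (-b +/- i sqrt(-D)) / (2a) = 0.3537 +/- 0.7442i.
For a conjugate pair |z|^2 = z * conj(z) = (product of roots) = c/a = 1/(1.473) = 0.678887, so |z| = sqrt(0.678887) = 0.8239 for both roots.
Moduli of all roots: 0.8239, 0.8239.
All moduli strictly greater than 1? No.
Verdict: Not stationary.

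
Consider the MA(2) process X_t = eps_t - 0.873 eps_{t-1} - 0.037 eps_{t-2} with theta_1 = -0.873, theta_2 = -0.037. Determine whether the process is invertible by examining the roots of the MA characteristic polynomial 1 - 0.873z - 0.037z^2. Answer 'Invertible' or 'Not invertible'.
\text{Invertible}

The MA(q) characteristic polynomial is P(z) = 1 - 0.873z - 0.037z^2.
Invertibility requires all roots to lie outside the unit circle, i.e. |z| > 1 for every root.
Set 1 + (-0.873) z + (-0.037) z^2 = 0, i.e. a z^2 + b z + c = 0 with a = -0.037, b = -0.873, c = 1.
Discriminant D = b^2 - 4ac = (-0.873)^2 - 4*(-0.037)*1 = 0.762129 - (-0.148) = 0.910129.
D >= 0, so the roots are real: z = (-b +/- sqrt(D)) / (2a) = (0.873 +/- 0.954007) / (-0.074).
  z_1 = (0.873 + 0.954007) / (-0.074) = -24.6893,   |z_1| = 24.6893.
  z_2 = (0.873 - 0.954007) / (-0.074) = 1.0947,   |z_2| = 1.0947.
Moduli of all roots: 24.6893, 1.0947.
All moduli strictly greater than 1? Yes.
Verdict: Invertible.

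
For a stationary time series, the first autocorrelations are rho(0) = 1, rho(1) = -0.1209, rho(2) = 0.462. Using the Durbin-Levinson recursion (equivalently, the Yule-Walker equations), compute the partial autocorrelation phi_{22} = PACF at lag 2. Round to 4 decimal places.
\phi_{22} = 0.4540

The PACF at lag k is phi_{kk}, the last component of the solution
to the Yule-Walker system G_k phi = r_k where
  (G_k)_{ij} = rho(|i - j|), (r_k)_i = rho(i), i,j = 1..k.
Equivalently, Durbin-Levinson gives phi_{kk} iteratively:
  phi_{11} = rho(1)
  phi_{kk} = [rho(k) - sum_{j=1..k-1} phi_{k-1,j} rho(k-j)]
            / [1 - sum_{j=1..k-1} phi_{k-1,j} rho(j)],
  phi_{k,j} = phi_{k-1,j} - phi_{kk} phi_{k-1,k-j},  j = 1..k-1.
Step k = 1:
  phi_11 = rho(1) = -0.1209.
Step k = 2:
  phi_22 = [rho(2) - phi_11 rho(1)] / [1 - phi_11 rho(1)] = [0.462 - (-0.1209)(-0.1209)] / [1 - (-0.1209)(-0.1209)]
         = 0.44738319 / 0.98538319 = 0.454.
Therefore phi_{22} = 0.4540.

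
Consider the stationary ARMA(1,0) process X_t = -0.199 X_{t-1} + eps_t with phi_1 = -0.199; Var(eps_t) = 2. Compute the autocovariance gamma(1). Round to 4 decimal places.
\gamma(1) = -0.4144

Multiply the model equation by X_{t-k} and take expectations. With theta_0 = psi_0 = 1 and psi_j the MA(infinity) weights, this gives
  gamma(k) - sum_i phi_i gamma(k-i) = c_k,
  c_k = sigma^2 * sum_{j=k..q} theta_j psi_{j-k}   (c_k = 0 for k > q),
using gamma(-m) = gamma(m).
Pure AR (q = 0): c_0 = sigma^2 = 2, c_k = 0 for k >= 1.
Equations for k = 0 and k = 1 (AR order 1):
  gamma(0) = phi_1 gamma(1) + c_0
  gamma(1) = phi_1 gamma(0) + c_1
Substituting the second into the first: gamma(0) (1 - phi_1^2) = c_0 + phi_1 c_1, so
  gamma(0) = c_0 / (1 - phi_1^2) = 2 / (1 - (-0.199)^2) = 2 / 0.960399 = 2.082468.
  gamma(1) = phi_1 gamma(0) = (-0.199)(2.082468) = -0.414411.
Therefore gamma(1) = -0.4144 (to 4 decimal places).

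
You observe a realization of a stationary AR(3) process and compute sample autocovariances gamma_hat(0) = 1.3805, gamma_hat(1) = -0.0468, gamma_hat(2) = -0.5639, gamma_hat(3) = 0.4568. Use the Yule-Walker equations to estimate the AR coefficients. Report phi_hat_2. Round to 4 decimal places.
\hat\phi_{2} = -0.3930

The Yule-Walker equations for an AR(p) process read, in matrix form,
  Gamma_p phi = r_p,   with   (Gamma_p)_{ij} = gamma(|i - j|),
                       (r_p)_i = gamma(i),   i,j = 1..p.
Substitute the sample gammas (Toeplitz matrix and right-hand side of size 3):
  Gamma_p = [[1.3805, -0.0468, -0.5639], [-0.0468, 1.3805, -0.0468], [-0.5639, -0.0468, 1.3805]]
  r_p     = [-0.0468, -0.5639, 0.4568]
Written out (R1..R3):
  (R1) 1.3805 phi_1 - 0.0468 phi_2 - 0.5639 phi_3 = -0.0468
  (R2) -0.0468 phi_1 + 1.3805 phi_2 - 0.0468 phi_3 = -0.5639
  (R3) -0.5639 phi_1 - 0.0468 phi_2 + 1.3805 phi_3 = 0.4568
Gaussian elimination:
  R2 <- R2 - (-0.0468/1.3805) R1 = R2 - (-0.033901) R1:  1.378913 phi_2 - 0.065917 phi_3 = -0.565487
  R3 <- R3 - (-0.5639/1.3805) R1 = R3 - (-0.408475) R1:  -0.065917 phi_2 + 1.150161 phi_3 = 0.437683
  R3 <- R3 - (-0.065917/1.378913) R2 = R3 - (-0.047803) R2:  1.14701 phi_3 = 0.410651
Back-substitution:
  phi_hat_3 = 0.410651 / 1.14701 = 0.358019
  phi_hat_2 = (-0.565487 - (-0.065917)(0.358019)) / 1.378913 = -0.392981
  phi_hat_1 = (-0.0468 - (-0.0468)(-0.392981) - (-0.5639)(0.358019)) / 1.3805 = 0.099019
So phi_hat = [0.0990, -0.3930, 0.3580].
Therefore phi_hat_2 = -0.3930.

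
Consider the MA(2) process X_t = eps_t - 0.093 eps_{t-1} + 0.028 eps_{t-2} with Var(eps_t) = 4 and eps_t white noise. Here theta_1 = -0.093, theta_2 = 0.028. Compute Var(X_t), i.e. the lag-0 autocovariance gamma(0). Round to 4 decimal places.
\gamma(0) = 4.0377

For an MA(q) process X_t = eps_t + sum_i theta_i eps_{t-i} with
Var(eps_t) = sigma^2, the variance is
  gamma(0) = sigma^2 * (1 + sum_i theta_i^2).
  sum_i theta_i^2 = (-0.093)^2 + (0.028)^2 = 0.008649 + 0.000784 = 0.009433.
  gamma(0) = 4 * (1 + 0.009433) = 4 * 1.009433 = 4.037732, which rounds to 4.0377.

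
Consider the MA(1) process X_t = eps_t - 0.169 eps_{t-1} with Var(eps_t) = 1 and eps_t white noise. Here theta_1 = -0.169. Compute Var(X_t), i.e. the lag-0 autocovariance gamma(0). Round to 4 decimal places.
\gamma(0) = 1.0286

For an MA(q) process X_t = eps_t + sum_i theta_i eps_{t-i} with
Var(eps_t) = sigma^2, the variance is
  gamma(0) = sigma^2 * (1 + sum_i theta_i^2).
  sum_i theta_i^2 = (-0.169)^2 = 0.028561.
  gamma(0) = 1 * (1 + 0.028561) = 1 * 1.028561 = 1.028561, which rounds to 1.0286.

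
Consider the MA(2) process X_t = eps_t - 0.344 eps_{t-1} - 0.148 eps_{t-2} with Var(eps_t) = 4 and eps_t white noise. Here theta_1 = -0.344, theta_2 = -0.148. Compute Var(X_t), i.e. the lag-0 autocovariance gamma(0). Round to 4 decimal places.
\gamma(0) = 4.5610

For an MA(q) process X_t = eps_t + sum_i theta_i eps_{t-i} with
Var(eps_t) = sigma^2, the variance is
  gamma(0) = sigma^2 * (1 + sum_i theta_i^2).
  sum_i theta_i^2 = (-0.344)^2 + (-0.148)^2 = 0.118336 + 0.021904 = 0.14024.
  gamma(0) = 4 * (1 + 0.14024) = 4 * 1.14024 = 4.56096, which rounds to 4.5610.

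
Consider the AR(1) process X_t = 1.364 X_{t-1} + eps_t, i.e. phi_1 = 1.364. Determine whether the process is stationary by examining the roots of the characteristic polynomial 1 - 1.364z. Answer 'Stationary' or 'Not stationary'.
\text{Not stationary}

The AR(p) characteristic polynomial is P(z) = 1 - 1.364z.
Stationarity requires all roots to lie outside the unit circle, i.e. |z| > 1 for every root.
This is linear in z: 1 + (-1.364) z = 0  =>  z = -1/(-1.364) = 0.733138,  |z| = 0.733138.
Moduli of all roots: 0.7331.
All moduli strictly greater than 1? No.
Verdict: Not stationary.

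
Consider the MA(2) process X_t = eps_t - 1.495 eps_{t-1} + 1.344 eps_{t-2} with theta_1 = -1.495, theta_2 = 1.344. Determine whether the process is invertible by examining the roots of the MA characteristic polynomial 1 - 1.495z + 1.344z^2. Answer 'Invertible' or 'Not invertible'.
\text{Not invertible}

The MA(q) characteristic polynomial is P(z) = 1 - 1.495z + 1.344z^2.
Invertibility requires all roots to lie outside the unit circle, i.e. |z| > 1 for every root.
Set 1 + (-1.495) z + (1.344) z^2 = 0, i.e. a z^2 + b z + c = 0 with a = 1.344, b = -1.495, c = 1.
Discriminant D = b^2 - 4ac = (-1.495)^2 - 4*(1.344)*1 = 2.235025 - (5.376) = -3.140975.
D < 0, so the roots are the complex-conjugate pair z = (-b +/- i sqrt(-D)) / (2a) = 0.5562 +/- 0.6593i.
For a conjugate pair |z|^2 = z * conj(z) = (product of roots) = c/a = 1/(1.344) = 0.744048, so |z| = sqrt(0.744048) = 0.8626 for both roots.
Moduli of all roots: 0.8626, 0.8626.
All moduli strictly greater than 1? No.
Verdict: Not invertible.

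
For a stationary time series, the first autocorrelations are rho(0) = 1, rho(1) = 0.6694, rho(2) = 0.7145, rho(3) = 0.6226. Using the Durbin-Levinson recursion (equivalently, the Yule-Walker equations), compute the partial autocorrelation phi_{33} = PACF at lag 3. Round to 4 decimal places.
\phi_{33} = 0.1230

The PACF at lag k is phi_{kk}, the last component of the solution
to the Yule-Walker system G_k phi = r_k where
  (G_k)_{ij} = rho(|i - j|), (r_k)_i = rho(i), i,j = 1..k.
Equivalently, Durbin-Levinson gives phi_{kk} iteratively:
  phi_{11} = rho(1)
  phi_{kk} = [rho(k) - sum_{j=1..k-1} phi_{k-1,j} rho(k-j)]
            / [1 - sum_{j=1..k-1} phi_{k-1,j} rho(j)],
  phi_{k,j} = phi_{k-1,j} - phi_{kk} phi_{k-1,k-j},  j = 1..k-1.
Step k = 1:
  phi_11 = rho(1) = 0.6694.
Step k = 2:
  phi_22 = [rho(2) - phi_11 rho(1)] / [1 - phi_11 rho(1)] = [0.7145 - (0.6694)(0.6694)] / [1 - (0.6694)(0.6694)]
         = 0.26640364 / 0.55190364 = 0.4827.
  Update: phi_21 = phi_11 - phi_22 phi_11 = 0.6694 - (0.4827)(0.6694) = 0.346281.
Step k = 3:
  phi_33 = [rho(3) - phi_21 rho(2) - phi_22 rho(1)] / [1 - phi_21 rho(1) - phi_22 rho(2)]
    numerator   = 0.6226 - (0.346281)(0.7145) - (0.4827)(0.6694) = 0.0520632
    denominator = 1 - (0.346281)(0.6694) - (0.4827)(0.7145) = 0.42331072
  phi_33 = 0.0520632 / 0.42331072 = 0.123.
Therefore phi_{33} = 0.1230.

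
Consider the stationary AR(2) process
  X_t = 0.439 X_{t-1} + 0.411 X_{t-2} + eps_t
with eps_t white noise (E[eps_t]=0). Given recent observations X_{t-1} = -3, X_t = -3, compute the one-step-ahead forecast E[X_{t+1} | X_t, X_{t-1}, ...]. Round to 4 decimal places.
E[X_{t+1} \mid \mathcal F_t] = -2.5500

For an AR(p) model X_t = c + sum_i phi_i X_{t-i} + eps_t, the
one-step-ahead conditional mean is
  E[X_{t+1} | X_t, ...] = c + sum_i phi_i X_{t+1-i}.
Substitute known values:
  E[X_{t+1} | ...] = (0.439) * (-3) + (0.411) * (-3)
                   = -2.5500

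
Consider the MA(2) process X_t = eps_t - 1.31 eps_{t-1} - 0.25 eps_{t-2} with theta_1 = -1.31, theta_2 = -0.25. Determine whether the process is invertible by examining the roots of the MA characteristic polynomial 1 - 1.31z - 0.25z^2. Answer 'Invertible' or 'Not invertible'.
\text{Not invertible}

The MA(q) characteristic polynomial is P(z) = 1 - 1.31z - 0.25z^2.
Invertibility requires all roots to lie outside the unit circle, i.e. |z| > 1 for every root.
Set 1 + (-1.31) z + (-0.25) z^2 = 0, i.e. a z^2 + b z + c = 0 with a = -0.25, b = -1.31, c = 1.
Discriminant D = b^2 - 4ac = (-1.31)^2 - 4*(-0.25)*1 = 1.7161 - (-1) = 2.7161.
D >= 0, so the roots are real: z = (-b +/- sqrt(D)) / (2a) = (1.31 +/- 1.648059) / (-0.5).
  z_1 = (1.31 + 1.648059) / (-0.5) = -5.9161,   |z_1| = 5.9161.
  z_2 = (1.31 - 1.648059) / (-0.5) = 0.6761,   |z_2| = 0.6761.
Moduli of all roots: 5.9161, 0.6761.
All moduli strictly greater than 1? No.
Verdict: Not invertible.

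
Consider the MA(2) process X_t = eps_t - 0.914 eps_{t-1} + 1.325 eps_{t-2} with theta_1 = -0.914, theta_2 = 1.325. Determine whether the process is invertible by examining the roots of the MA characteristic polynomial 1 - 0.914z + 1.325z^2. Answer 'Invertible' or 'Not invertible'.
\text{Not invertible}

The MA(q) characteristic polynomial is P(z) = 1 - 0.914z + 1.325z^2.
Invertibility requires all roots to lie outside the unit circle, i.e. |z| > 1 for every root.
Set 1 + (-0.914) z + (1.325) z^2 = 0, i.e. a z^2 + b z + c = 0 with a = 1.325, b = -0.914, c = 1.
Discriminant D = b^2 - 4ac = (-0.914)^2 - 4*(1.325)*1 = 0.835396 - (5.3) = -4.464604.
D < 0, so the roots are the complex-conjugate pair z = (-b +/- i sqrt(-D)) / (2a) = 0.3449 +/- 0.7973i.
For a conjugate pair |z|^2 = z * conj(z) = (product of roots) = c/a = 1/(1.325) = 0.754717, so |z| = sqrt(0.754717) = 0.8687 for both roots.
Moduli of all roots: 0.8687, 0.8687.
All moduli strictly greater than 1? No.
Verdict: Not invertible.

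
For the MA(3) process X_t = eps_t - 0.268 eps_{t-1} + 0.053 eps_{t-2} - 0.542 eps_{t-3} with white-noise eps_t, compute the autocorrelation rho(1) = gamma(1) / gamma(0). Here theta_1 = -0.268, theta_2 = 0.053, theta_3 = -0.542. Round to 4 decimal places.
\rho(1) = -0.2272

For an MA(q) process with theta_0 = 1, the autocovariance is
  gamma(k) = sigma^2 * sum_{i=0..q-k} theta_i * theta_{i+k},
and rho(k) = gamma(k) / gamma(0). Sigma^2 cancels.
  numerator   = (1)*(-0.268) + (-0.268)*(0.053) + (0.053)*(-0.542) = -0.31093.
  denominator = (1)^2 + (-0.268)^2 + (0.053)^2 + (-0.542)^2 = 1.368397.
  rho(1) = -0.31093 / 1.368397 = -0.2272.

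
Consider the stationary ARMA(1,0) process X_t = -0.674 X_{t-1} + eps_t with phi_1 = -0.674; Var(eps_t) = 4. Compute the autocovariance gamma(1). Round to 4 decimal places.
\gamma(1) = -4.9402

Multiply the model equation by X_{t-k} and take expectations. With theta_0 = psi_0 = 1 and psi_j the MA(infinity) weights, this gives
  gamma(k) - sum_i phi_i gamma(k-i) = c_k,
  c_k = sigma^2 * sum_{j=k..q} theta_j psi_{j-k}   (c_k = 0 for k > q),
using gamma(-m) = gamma(m).
Pure AR (q = 0): c_0 = sigma^2 = 4, c_k = 0 for k >= 1.
Equations for k = 0 and k = 1 (AR order 1):
  gamma(0) = phi_1 gamma(1) + c_0
  gamma(1) = phi_1 gamma(0) + c_1
Substituting the second into the first: gamma(0) (1 - phi_1^2) = c_0 + phi_1 c_1, so
  gamma(0) = c_0 / (1 - phi_1^2) = 4 / (1 - (-0.674)^2) = 4 / 0.545724 = 7.329712.
  gamma(1) = phi_1 gamma(0) = (-0.674)(7.329712) = -4.940226.
Therefore gamma(1) = -4.9402 (to 4 decimal places).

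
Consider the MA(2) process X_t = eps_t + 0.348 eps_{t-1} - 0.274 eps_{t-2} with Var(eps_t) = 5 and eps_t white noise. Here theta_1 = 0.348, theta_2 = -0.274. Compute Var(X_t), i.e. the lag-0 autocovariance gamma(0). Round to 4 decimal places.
\gamma(0) = 5.9809

For an MA(q) process X_t = eps_t + sum_i theta_i eps_{t-i} with
Var(eps_t) = sigma^2, the variance is
  gamma(0) = sigma^2 * (1 + sum_i theta_i^2).
  sum_i theta_i^2 = (0.348)^2 + (-0.274)^2 = 0.121104 + 0.075076 = 0.19618.
  gamma(0) = 5 * (1 + 0.19618) = 5 * 1.19618 = 5.9809.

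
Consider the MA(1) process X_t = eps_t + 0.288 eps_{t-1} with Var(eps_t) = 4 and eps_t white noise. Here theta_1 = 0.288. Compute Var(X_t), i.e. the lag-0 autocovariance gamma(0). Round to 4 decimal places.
\gamma(0) = 4.3318

For an MA(q) process X_t = eps_t + sum_i theta_i eps_{t-i} with
Var(eps_t) = sigma^2, the variance is
  gamma(0) = sigma^2 * (1 + sum_i theta_i^2).
  sum_i theta_i^2 = (0.288)^2 = 0.082944.
  gamma(0) = 4 * (1 + 0.082944) = 4 * 1.082944 = 4.331776, which rounds to 4.3318.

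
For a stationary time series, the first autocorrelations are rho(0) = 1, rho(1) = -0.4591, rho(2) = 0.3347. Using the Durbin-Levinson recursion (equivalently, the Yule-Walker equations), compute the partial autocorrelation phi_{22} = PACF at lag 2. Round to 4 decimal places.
\phi_{22} = 0.1570

The PACF at lag k is phi_{kk}, the last component of the solution
to the Yule-Walker system G_k phi = r_k where
  (G_k)_{ij} = rho(|i - j|), (r_k)_i = rho(i), i,j = 1..k.
Equivalently, Durbin-Levinson gives phi_{kk} iteratively:
  phi_{11} = rho(1)
  phi_{kk} = [rho(k) - sum_{j=1..k-1} phi_{k-1,j} rho(k-j)]
            / [1 - sum_{j=1..k-1} phi_{k-1,j} rho(j)],
  phi_{k,j} = phi_{k-1,j} - phi_{kk} phi_{k-1,k-j},  j = 1..k-1.
Step k = 1:
  phi_11 = rho(1) = -0.4591.
Step k = 2:
  phi_22 = [rho(2) - phi_11 rho(1)] / [1 - phi_11 rho(1)] = [0.3347 - (-0.4591)(-0.4591)] / [1 - (-0.4591)(-0.4591)]
         = 0.12392719 / 0.78922719 = 0.157.
Therefore phi_{22} = 0.1570.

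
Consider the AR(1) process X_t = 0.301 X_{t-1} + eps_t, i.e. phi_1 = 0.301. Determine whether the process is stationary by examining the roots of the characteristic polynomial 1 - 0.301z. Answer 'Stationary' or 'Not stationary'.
\text{Stationary}

The AR(p) characteristic polynomial is P(z) = 1 - 0.301z.
Stationarity requires all roots to lie outside the unit circle, i.e. |z| > 1 for every root.
This is linear in z: 1 + (-0.301) z = 0  =>  z = -1/(-0.301) = 3.322259,  |z| = 3.322259.
Moduli of all roots: 3.3223.
All moduli strictly greater than 1? Yes.
Verdict: Stationary.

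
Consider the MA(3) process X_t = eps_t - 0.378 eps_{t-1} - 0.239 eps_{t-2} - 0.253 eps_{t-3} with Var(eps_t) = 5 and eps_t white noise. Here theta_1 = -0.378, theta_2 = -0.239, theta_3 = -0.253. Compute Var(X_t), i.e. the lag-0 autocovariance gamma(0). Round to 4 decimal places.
\gamma(0) = 6.3201

For an MA(q) process X_t = eps_t + sum_i theta_i eps_{t-i} with
Var(eps_t) = sigma^2, the variance is
  gamma(0) = sigma^2 * (1 + sum_i theta_i^2).
  sum_i theta_i^2 = (-0.378)^2 + (-0.239)^2 + (-0.253)^2 = 0.142884 + 0.057121 + 0.064009 = 0.264014.
  gamma(0) = 5 * (1 + 0.264014) = 5 * 1.264014 = 6.32007, which rounds to 6.3201.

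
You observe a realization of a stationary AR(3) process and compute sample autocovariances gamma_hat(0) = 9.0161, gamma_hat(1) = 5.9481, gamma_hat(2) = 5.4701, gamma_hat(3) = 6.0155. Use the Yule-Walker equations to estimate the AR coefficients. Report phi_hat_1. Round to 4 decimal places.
\hat\phi_{1} = 0.3480

The Yule-Walker equations for an AR(p) process read, in matrix form,
  Gamma_p phi = r_p,   with   (Gamma_p)_{ij} = gamma(|i - j|),
                       (r_p)_i = gamma(i),   i,j = 1..p.
Substitute the sample gammas (Toeplitz matrix and right-hand side of size 3):
  Gamma_p = [[9.0161, 5.9481, 5.4701], [5.9481, 9.0161, 5.9481], [5.4701, 5.9481, 9.0161]]
  r_p     = [5.9481, 5.4701, 6.0155]
Written out (R1..R3):
  (R1) 9.0161 phi_1 + 5.9481 phi_2 + 5.4701 phi_3 = 5.9481
  (R2) 5.9481 phi_1 + 9.0161 phi_2 + 5.9481 phi_3 = 5.4701
  (R3) 5.4701 phi_1 + 5.9481 phi_2 + 9.0161 phi_3 = 6.0155
Gaussian elimination:
  R2 <- R2 - (5.9481/9.0161) R1 = R2 - (0.65972) R1:  5.09202 phi_2 + 2.339367 phi_3 = 1.54602
  R3 <- R3 - (5.4701/9.0161) R1 = R3 - (0.606704) R1:  2.339367 phi_2 + 5.697371 phi_3 = 2.406767
  R3 <- R3 - (2.339367/5.09202) R2 = R3 - (0.459418) R2:  4.622623 phi_3 = 1.696497
Back-substitution:
  phi_hat_3 = 1.696497 / 4.622623 = 0.366999
  phi_hat_2 = (1.54602 - (2.339367)(0.366999)) / 5.09202 = 0.13501
  phi_hat_1 = (5.9481 - (5.9481)(0.13501) - (5.4701)(0.366999)) / 9.0161 = 0.347991
So phi_hat = [0.3480, 0.1350, 0.3670].
Therefore phi_hat_1 = 0.3480.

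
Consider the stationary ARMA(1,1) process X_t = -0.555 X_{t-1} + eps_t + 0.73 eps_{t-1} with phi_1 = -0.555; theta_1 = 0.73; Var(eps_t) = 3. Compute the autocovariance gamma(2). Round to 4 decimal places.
\gamma(2) = -0.2505

Multiply the model equation by X_{t-k} and take expectations. With theta_0 = psi_0 = 1 and psi_j the MA(infinity) weights, this gives
  gamma(k) - sum_i phi_i gamma(k-i) = c_k,
  c_k = sigma^2 * sum_{j=k..q} theta_j psi_{j-k}   (c_k = 0 for k > q),
using gamma(-m) = gamma(m).
psi-weights needed (psi_j = theta_j + sum_i phi_i psi_{j-i}):
  psi_1 = theta_1 + phi_1 = 0.73 + (-0.555) = 0.175
Right-hand sides:
  c_0 = sigma^2 (1 + theta_1 psi_1) = 3 * (1 + (0.73)(0.175)) = 3 * 1.12775 = 3.38325
  c_1 = sigma^2 theta_1 = 3 * (0.73) = 2.19
  c_2 = 0
Equations for k = 0 and k = 1 (AR order 1):
  gamma(0) = phi_1 gamma(1) + c_0
  gamma(1) = phi_1 gamma(0) + c_1
Substituting the second into the first: gamma(0) (1 - phi_1^2) = c_0 + phi_1 c_1, so
  gamma(0) = (c_0 + phi_1 c_1) / (1 - phi_1^2) = (3.38325 + (-0.555)(2.19)) / (1 - (-0.555)^2) = 2.1678 / 0.691975 = 3.132772.
  gamma(1) = phi_1 gamma(0) + c_1 = (-0.555)(3.132772) + (2.19) = 0.451311.
For k = 2 (> q): gamma(2) = phi_1 gamma(1) = (-0.555)(0.451311) = -0.250478.
Therefore gamma(2) = -0.2505 (to 4 decimal places).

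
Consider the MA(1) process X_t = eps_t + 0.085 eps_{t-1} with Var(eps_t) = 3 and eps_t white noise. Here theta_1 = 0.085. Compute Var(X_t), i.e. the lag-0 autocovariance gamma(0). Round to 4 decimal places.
\gamma(0) = 3.0217

For an MA(q) process X_t = eps_t + sum_i theta_i eps_{t-i} with
Var(eps_t) = sigma^2, the variance is
  gamma(0) = sigma^2 * (1 + sum_i theta_i^2).
  sum_i theta_i^2 = (0.085)^2 = 0.007225.
  gamma(0) = 3 * (1 + 0.007225) = 3 * 1.007225 = 3.021675, which rounds to 3.0217.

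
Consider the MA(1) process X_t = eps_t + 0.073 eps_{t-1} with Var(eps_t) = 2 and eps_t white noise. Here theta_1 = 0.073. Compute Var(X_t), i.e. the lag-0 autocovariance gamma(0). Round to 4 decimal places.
\gamma(0) = 2.0107

For an MA(q) process X_t = eps_t + sum_i theta_i eps_{t-i} with
Var(eps_t) = sigma^2, the variance is
  gamma(0) = sigma^2 * (1 + sum_i theta_i^2).
  sum_i theta_i^2 = (0.073)^2 = 0.005329.
  gamma(0) = 2 * (1 + 0.005329) = 2 * 1.005329 = 2.010658, which rounds to 2.0107.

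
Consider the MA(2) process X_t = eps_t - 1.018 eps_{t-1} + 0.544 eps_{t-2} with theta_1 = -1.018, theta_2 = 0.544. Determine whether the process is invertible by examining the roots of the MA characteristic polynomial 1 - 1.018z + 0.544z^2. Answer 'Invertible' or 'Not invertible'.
\text{Invertible}

The MA(q) characteristic polynomial is P(z) = 1 - 1.018z + 0.544z^2.
Invertibility requires all roots to lie outside the unit circle, i.e. |z| > 1 for every root.
Set 1 + (-1.018) z + (0.544) z^2 = 0, i.e. a z^2 + b z + c = 0 with a = 0.544, b = -1.018, c = 1.
Discriminant D = b^2 - 4ac = (-1.018)^2 - 4*(0.544)*1 = 1.036324 - (2.176) = -1.139676.
D < 0, so the roots are the complex-conjugate pair z = (-b +/- i sqrt(-D)) / (2a) = 0.9357 +/- 0.9812i.
For a conjugate pair |z|^2 = z * conj(z) = (product of roots) = c/a = 1/(0.544) = 1.838235, so |z| = sqrt(1.838235) = 1.3558 for both roots.
Moduli of all roots: 1.3558, 1.3558.
All moduli strictly greater than 1? Yes.
Verdict: Invertible.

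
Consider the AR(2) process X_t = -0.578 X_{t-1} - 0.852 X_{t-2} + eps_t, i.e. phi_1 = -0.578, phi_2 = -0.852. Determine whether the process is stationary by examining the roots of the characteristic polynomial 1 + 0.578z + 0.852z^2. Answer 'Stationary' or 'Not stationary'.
\text{Stationary}

The AR(p) characteristic polynomial is P(z) = 1 + 0.578z + 0.852z^2.
Stationarity requires all roots to lie outside the unit circle, i.e. |z| > 1 for every root.
Set 1 + (0.578) z + (0.852) z^2 = 0, i.e. a z^2 + b z + c = 0 with a = 0.852, b = 0.578, c = 1.
Discriminant D = b^2 - 4ac = (0.578)^2 - 4*(0.852)*1 = 0.334084 - (3.408) = -3.073916.
D < 0, so the roots are the complex-conjugate pair z = (-b +/- i sqrt(-D)) / (2a) = -0.3392 +/- 1.0289i.
For a conjugate pair |z|^2 = z * conj(z) = (product of roots) = c/a = 1/(0.852) = 1.173709, so |z| = sqrt(1.173709) = 1.0834 for both roots.
Moduli of all roots: 1.0834, 1.0834.
All moduli strictly greater than 1? Yes.
Verdict: Stationary.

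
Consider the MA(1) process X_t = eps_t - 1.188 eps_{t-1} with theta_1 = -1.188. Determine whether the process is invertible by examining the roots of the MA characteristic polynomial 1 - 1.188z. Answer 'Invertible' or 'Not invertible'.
\text{Not invertible}

The MA(q) characteristic polynomial is P(z) = 1 - 1.188z.
Invertibility requires all roots to lie outside the unit circle, i.e. |z| > 1 for every root.
This is linear in z: 1 + (-1.188) z = 0  =>  z = -1/(-1.188) = 0.841751,  |z| = 0.841751.
Moduli of all roots: 0.8418.
All moduli strictly greater than 1? No.
Verdict: Not invertible.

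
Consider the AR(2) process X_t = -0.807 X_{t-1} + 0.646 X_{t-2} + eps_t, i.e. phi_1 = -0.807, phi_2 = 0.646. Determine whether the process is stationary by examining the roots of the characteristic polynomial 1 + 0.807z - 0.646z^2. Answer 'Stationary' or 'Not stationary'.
\text{Not stationary}

The AR(p) characteristic polynomial is P(z) = 1 + 0.807z - 0.646z^2.
Stationarity requires all roots to lie outside the unit circle, i.e. |z| > 1 for every root.
Set 1 + (0.807) z + (-0.646) z^2 = 0, i.e. a z^2 + b z + c = 0 with a = -0.646, b = 0.807, c = 1.
Discriminant D = b^2 - 4ac = (0.807)^2 - 4*(-0.646)*1 = 0.651249 - (-2.584) = 3.235249.
D >= 0, so the roots are real: z = (-b +/- sqrt(D)) / (2a) = (-0.807 +/- 1.79868) / (-1.292).
  z_1 = (-0.807 + 1.79868) / (-1.292) = -0.7676,   |z_1| = 0.7676.
  z_2 = (-0.807 - 1.79868) / (-1.292) = 2.0168,   |z_2| = 2.0168.
Moduli of all roots: 0.7676, 2.0168.
All moduli strictly greater than 1? No.
Verdict: Not stationary.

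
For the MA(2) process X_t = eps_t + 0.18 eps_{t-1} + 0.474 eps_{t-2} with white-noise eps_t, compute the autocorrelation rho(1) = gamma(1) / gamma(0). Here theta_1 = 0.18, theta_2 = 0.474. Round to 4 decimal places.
\rho(1) = 0.2111

For an MA(q) process with theta_0 = 1, the autocovariance is
  gamma(k) = sigma^2 * sum_{i=0..q-k} theta_i * theta_{i+k},
and rho(k) = gamma(k) / gamma(0). Sigma^2 cancels.
  numerator   = (1)*(0.18) + (0.18)*(0.474) = 0.26532.
  denominator = (1)^2 + (0.18)^2 + (0.474)^2 = 1.257076.
  rho(1) = 0.26532 / 1.257076 = 0.2111.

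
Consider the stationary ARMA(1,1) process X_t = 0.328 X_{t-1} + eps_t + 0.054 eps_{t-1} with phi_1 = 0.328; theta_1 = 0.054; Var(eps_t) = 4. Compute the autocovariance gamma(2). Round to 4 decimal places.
\gamma(2) = 0.5716

Multiply the model equation by X_{t-k} and take expectations. With theta_0 = psi_0 = 1 and psi_j the MA(infinity) weights, this gives
  gamma(k) - sum_i phi_i gamma(k-i) = c_k,
  c_k = sigma^2 * sum_{j=k..q} theta_j psi_{j-k}   (c_k = 0 for k > q),
using gamma(-m) = gamma(m).
psi-weights needed (psi_j = theta_j + sum_i phi_i psi_{j-i}):
  psi_1 = theta_1 + phi_1 = 0.054 + (0.328) = 0.382
Right-hand sides:
  c_0 = sigma^2 (1 + theta_1 psi_1) = 4 * (1 + (0.054)(0.382)) = 4 * 1.020628 = 4.082512
  c_1 = sigma^2 theta_1 = 4 * (0.054) = 0.216
  c_2 = 0
Equations for k = 0 and k = 1 (AR order 1):
  gamma(0) = phi_1 gamma(1) + c_0
  gamma(1) = phi_1 gamma(0) + c_1
Substituting the second into the first: gamma(0) (1 - phi_1^2) = c_0 + phi_1 c_1, so
  gamma(0) = (c_0 + phi_1 c_1) / (1 - phi_1^2) = (4.082512 + (0.328)(0.216)) / (1 - (0.328)^2) = 4.15336 / 0.892416 = 4.654063.
  gamma(1) = phi_1 gamma(0) + c_1 = (0.328)(4.654063) + (0.216) = 1.742533.
For k = 2 (> q): gamma(2) = phi_1 gamma(1) = (0.328)(1.742533) = 0.571551.
Therefore gamma(2) = 0.5716 (to 4 decimal places).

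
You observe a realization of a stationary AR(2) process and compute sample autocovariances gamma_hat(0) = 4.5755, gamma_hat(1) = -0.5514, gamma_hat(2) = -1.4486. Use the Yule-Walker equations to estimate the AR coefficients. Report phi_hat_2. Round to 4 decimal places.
\hat\phi_{2} = -0.3360

The Yule-Walker equations for an AR(p) process read, in matrix form,
  Gamma_p phi = r_p,   with   (Gamma_p)_{ij} = gamma(|i - j|),
                       (r_p)_i = gamma(i),   i,j = 1..p.
Substitute the sample gammas (Toeplitz matrix and right-hand side of size 2):
  Gamma_p = [[4.5755, -0.5514], [-0.5514, 4.5755]]
  r_p     = [-0.5514, -1.4486]
Written out:
  4.5755 phi_1 - 0.5514 phi_2 = -0.5514
  -0.5514 phi_1 + 4.5755 phi_2 = -1.4486
Solve by Cramer's rule:
  det = gamma(0)^2 - gamma(1)^2 = (4.5755)^2 - (-0.5514)^2 = 20.93520025 - 0.30404196 = 20.63115829
  phi_hat_1 = [gamma(1) gamma(0) - gamma(1) gamma(2)] / det = [(-0.5514)(4.5755) - (-0.5514)(-1.4486)] / 20.63115829 = -3.32168874 / 20.63115829 = -0.161
  phi_hat_2 = [gamma(0) gamma(2) - gamma(1)^2] / det = [(4.5755)(-1.4486) - (-0.5514)^2] / 20.63115829 = -6.93211126 / 20.63115829 = -0.336
So phi_hat = [-0.1610, -0.3360].
Therefore phi_hat_2 = -0.3360.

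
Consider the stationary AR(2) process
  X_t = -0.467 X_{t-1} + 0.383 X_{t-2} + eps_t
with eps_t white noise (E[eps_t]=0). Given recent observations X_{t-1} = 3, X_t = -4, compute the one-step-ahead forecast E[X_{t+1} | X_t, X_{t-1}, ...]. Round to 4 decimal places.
E[X_{t+1} \mid \mathcal F_t] = 3.0170

For an AR(p) model X_t = c + sum_i phi_i X_{t-i} + eps_t, the
one-step-ahead conditional mean is
  E[X_{t+1} | X_t, ...] = c + sum_i phi_i X_{t+1-i}.
Substitute known values:
  E[X_{t+1} | ...] = (-0.467) * (-4) + (0.383) * (3)
                   = 3.0170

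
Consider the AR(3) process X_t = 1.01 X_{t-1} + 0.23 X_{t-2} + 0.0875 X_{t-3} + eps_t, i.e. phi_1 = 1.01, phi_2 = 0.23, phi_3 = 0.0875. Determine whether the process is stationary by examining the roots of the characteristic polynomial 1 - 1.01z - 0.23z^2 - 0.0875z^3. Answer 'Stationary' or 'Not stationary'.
\text{Not stationary}

The AR(p) characteristic polynomial is P(z) = 1 - 1.01z - 0.23z^2 - 0.0875z^3.
Stationarity requires all roots to lie outside the unit circle, i.e. |z| > 1 for every root.
Degree 3: look for a simple real root z0 first, then factor out (1 - z/z0) and solve the remaining quadratic.
Testing z0 = 0.8: P(0.8) = 1 + (-1.01)(0.8) + (-0.23)(0.8)^2 + (-0.0875)(0.8)^3
  = 1 + (-0.808) + (-0.1472) + (-0.0448) = 0.  So z_0 = 0.8 is a root, |z_0| = 0.8.
Divide out the factor (1 - 1.25 z) = (1 - z/z0) (since 1/z0 = 1.25):
  P(z) = (1 - 1.25 z)(1 + (0.24) z + (0.07) z^2)
  [check: z-coef 0.24 - (1.25) = -1.01; z^2-coef 0.07 - (1.25)(0.24) = -0.23; z^3-coef -(1.25)(0.07) = -0.0875.]
Remaining roots from the quadratic factor 1 + (0.24) z + (0.07) z^2:
  Set 1 + (0.24) z + (0.07) z^2 = 0, i.e. a z^2 + b z + c = 0 with a = 0.07, b = 0.24, c = 1.
  Discriminant D = b^2 - 4ac = (0.24)^2 - 4*(0.07)*1 = 0.0576 - (0.28) = -0.2224.
  D < 0, so the roots are the complex-conjugate pair z = (-b +/- i sqrt(-D)) / (2a) = -1.7143 +/- 3.3685i.
  For a conjugate pair |z|^2 = z * conj(z) = (product of roots) = c/a = 1/(0.07) = 14.285714, so |z| = sqrt(14.285714) = 3.7796 for both roots.
Moduli of all roots: 0.8000, 3.7796, 3.7796.
All moduli strictly greater than 1? No.
Verdict: Not stationary.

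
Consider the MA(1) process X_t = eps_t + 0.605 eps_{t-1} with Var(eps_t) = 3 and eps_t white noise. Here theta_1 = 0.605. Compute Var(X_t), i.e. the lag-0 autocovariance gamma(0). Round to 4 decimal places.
\gamma(0) = 4.0981

For an MA(q) process X_t = eps_t + sum_i theta_i eps_{t-i} with
Var(eps_t) = sigma^2, the variance is
  gamma(0) = sigma^2 * (1 + sum_i theta_i^2).
  sum_i theta_i^2 = (0.605)^2 = 0.366025.
  gamma(0) = 3 * (1 + 0.366025) = 3 * 1.366025 = 4.098075, which rounds to 4.0981.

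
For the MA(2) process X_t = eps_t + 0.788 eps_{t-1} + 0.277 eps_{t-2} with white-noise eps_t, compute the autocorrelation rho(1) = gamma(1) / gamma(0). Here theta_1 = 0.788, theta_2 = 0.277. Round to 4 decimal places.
\rho(1) = 0.5927

For an MA(q) process with theta_0 = 1, the autocovariance is
  gamma(k) = sigma^2 * sum_{i=0..q-k} theta_i * theta_{i+k},
and rho(k) = gamma(k) / gamma(0). Sigma^2 cancels.
  numerator   = (1)*(0.788) + (0.788)*(0.277) = 1.006276.
  denominator = (1)^2 + (0.788)^2 + (0.277)^2 = 1.697673.
  rho(1) = 1.006276 / 1.697673 = 0.5927.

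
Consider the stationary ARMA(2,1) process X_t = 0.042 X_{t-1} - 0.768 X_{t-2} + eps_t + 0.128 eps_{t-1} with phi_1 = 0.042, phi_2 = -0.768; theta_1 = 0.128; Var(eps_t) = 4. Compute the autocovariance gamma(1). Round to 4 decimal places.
\gamma(1) = 0.5266

Multiply the model equation by X_{t-k} and take expectations. With theta_0 = psi_0 = 1 and psi_j the MA(infinity) weights, this gives
  gamma(k) - sum_i phi_i gamma(k-i) = c_k,
  c_k = sigma^2 * sum_{j=k..q} theta_j psi_{j-k}   (c_k = 0 for k > q),
using gamma(-m) = gamma(m).
psi-weights needed (psi_j = theta_j + sum_i phi_i psi_{j-i}):
  psi_1 = theta_1 + phi_1 = 0.128 + (0.042) = 0.17
Right-hand sides:
  c_0 = sigma^2 (1 + theta_1 psi_1) = 4 * (1 + (0.128)(0.17)) = 4 * 1.02176 = 4.08704
  c_1 = sigma^2 theta_1 = 4 * (0.128) = 0.512
  c_2 = 0
Equations for k = 0, 1, 2 (AR order 2, c_2 = 0):
  (E0) gamma(0) = phi_1 gamma(1) + phi_2 gamma(2) + c_0
  (E1) gamma(1) = phi_1 gamma(0) + phi_2 gamma(1) + c_1
  (E2) gamma(2) = phi_1 gamma(1) + phi_2 gamma(0)
From (E1): gamma(1) = A gamma(0) + B with
  A = phi_1 / (1 - phi_2) = 0.042 / 1.768 = 0.023756,   B = c_1 / (1 - phi_2) = 0.512 / 1.768 = 0.289593.
Insert (E2) into (E0): gamma(0) (1 - phi_2^2) = phi_1 (1 + phi_2) gamma(1) + c_0.
  phi_1 (1 + phi_2) = (0.042)(0.232) = 0.009744,   1 - phi_2^2 = 0.410176.
Replace gamma(1) by A gamma(0) + B and collect gamma(0):
  gamma(0) [0.410176 - (0.009744)(0.023756)] = (0.009744)(0.289593) + 4.08704
  gamma(0) * 0.409945 = 4.089862
  gamma(0) = 4.089862 / 0.409945 = 9.976623.
  gamma(1) = A gamma(0) + B = (0.023756)(9.976623) + (0.289593) = 0.526594.
Therefore gamma(1) = 0.5266 (to 4 decimal places).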